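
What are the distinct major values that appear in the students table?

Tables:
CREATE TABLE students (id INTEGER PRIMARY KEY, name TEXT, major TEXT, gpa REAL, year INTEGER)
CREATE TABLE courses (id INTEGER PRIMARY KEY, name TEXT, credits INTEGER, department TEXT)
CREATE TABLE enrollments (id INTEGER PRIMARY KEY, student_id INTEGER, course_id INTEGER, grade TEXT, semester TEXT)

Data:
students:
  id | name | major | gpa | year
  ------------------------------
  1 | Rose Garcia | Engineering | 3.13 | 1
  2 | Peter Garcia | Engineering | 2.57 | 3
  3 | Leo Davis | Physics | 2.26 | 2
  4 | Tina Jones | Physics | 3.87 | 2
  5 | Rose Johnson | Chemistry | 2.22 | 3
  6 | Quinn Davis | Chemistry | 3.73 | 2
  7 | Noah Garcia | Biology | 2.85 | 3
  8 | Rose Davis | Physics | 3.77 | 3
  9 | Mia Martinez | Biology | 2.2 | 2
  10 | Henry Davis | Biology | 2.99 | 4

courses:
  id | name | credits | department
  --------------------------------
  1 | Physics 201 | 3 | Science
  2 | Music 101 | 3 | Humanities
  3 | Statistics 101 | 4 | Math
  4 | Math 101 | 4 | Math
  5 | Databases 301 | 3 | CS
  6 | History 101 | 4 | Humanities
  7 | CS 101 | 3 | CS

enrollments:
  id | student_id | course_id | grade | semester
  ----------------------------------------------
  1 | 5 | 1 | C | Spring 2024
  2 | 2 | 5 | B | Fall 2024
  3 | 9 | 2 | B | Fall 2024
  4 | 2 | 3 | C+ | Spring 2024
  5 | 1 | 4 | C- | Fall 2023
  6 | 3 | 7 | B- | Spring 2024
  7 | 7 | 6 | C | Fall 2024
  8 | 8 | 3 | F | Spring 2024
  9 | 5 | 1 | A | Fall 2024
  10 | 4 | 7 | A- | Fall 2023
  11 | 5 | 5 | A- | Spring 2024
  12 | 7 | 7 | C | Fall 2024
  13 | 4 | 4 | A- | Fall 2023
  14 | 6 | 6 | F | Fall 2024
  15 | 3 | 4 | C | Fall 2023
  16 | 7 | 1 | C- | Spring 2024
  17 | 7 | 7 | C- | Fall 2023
SELECT DISTINCT major FROM students

Execution result:
major
Engineering
Physics
Chemistry
Biology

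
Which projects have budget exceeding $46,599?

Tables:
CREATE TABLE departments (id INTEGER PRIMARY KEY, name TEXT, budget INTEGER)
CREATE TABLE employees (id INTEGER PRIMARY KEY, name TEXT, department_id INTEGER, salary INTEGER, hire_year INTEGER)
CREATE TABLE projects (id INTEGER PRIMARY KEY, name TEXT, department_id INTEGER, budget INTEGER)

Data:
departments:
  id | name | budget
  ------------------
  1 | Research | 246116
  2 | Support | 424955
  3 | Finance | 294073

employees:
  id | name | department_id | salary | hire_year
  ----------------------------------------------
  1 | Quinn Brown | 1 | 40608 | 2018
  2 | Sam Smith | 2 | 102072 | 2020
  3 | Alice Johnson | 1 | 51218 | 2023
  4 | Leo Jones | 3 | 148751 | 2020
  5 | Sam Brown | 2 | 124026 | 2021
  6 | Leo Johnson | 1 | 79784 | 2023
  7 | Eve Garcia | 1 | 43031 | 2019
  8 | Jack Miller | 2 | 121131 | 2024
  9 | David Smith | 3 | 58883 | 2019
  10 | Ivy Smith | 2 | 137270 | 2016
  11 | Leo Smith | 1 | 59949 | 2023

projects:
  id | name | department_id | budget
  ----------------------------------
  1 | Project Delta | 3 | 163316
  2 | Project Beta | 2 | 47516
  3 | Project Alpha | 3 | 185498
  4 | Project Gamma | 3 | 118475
SELECT name, budget FROM projects WHERE budget > 46599

Execution result:
name | budget
Project Delta | 163316
Project Beta | 47516
Project Alpha | 185498
Project Gamma | 118475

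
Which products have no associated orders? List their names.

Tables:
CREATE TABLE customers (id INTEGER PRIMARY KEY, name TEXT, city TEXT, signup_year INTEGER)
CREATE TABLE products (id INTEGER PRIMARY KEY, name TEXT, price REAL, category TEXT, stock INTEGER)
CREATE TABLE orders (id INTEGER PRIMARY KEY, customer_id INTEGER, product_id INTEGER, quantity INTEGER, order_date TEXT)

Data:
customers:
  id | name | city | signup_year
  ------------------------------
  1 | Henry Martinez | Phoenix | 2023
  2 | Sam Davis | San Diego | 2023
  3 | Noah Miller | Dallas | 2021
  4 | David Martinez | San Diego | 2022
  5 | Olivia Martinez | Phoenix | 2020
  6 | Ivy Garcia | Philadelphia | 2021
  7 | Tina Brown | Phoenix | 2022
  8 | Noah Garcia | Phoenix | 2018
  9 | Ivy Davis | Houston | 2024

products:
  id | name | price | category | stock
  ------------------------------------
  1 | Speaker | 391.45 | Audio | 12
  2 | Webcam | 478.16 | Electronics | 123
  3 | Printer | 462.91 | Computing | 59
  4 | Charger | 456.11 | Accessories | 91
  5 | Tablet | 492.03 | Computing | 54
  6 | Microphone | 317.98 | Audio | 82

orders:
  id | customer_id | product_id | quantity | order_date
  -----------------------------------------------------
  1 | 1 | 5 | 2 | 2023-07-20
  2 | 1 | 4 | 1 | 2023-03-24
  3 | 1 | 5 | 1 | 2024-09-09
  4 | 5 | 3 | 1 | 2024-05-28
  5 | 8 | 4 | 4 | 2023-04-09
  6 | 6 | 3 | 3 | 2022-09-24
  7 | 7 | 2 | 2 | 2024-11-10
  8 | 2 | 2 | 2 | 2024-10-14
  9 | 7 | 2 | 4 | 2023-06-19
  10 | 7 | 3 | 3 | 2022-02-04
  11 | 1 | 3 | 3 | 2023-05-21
SELECT p.name FROM products p LEFT JOIN orders c ON c.product_id = p.id WHERE c.id IS NULL

Execution result:
name
Speaker
Microphone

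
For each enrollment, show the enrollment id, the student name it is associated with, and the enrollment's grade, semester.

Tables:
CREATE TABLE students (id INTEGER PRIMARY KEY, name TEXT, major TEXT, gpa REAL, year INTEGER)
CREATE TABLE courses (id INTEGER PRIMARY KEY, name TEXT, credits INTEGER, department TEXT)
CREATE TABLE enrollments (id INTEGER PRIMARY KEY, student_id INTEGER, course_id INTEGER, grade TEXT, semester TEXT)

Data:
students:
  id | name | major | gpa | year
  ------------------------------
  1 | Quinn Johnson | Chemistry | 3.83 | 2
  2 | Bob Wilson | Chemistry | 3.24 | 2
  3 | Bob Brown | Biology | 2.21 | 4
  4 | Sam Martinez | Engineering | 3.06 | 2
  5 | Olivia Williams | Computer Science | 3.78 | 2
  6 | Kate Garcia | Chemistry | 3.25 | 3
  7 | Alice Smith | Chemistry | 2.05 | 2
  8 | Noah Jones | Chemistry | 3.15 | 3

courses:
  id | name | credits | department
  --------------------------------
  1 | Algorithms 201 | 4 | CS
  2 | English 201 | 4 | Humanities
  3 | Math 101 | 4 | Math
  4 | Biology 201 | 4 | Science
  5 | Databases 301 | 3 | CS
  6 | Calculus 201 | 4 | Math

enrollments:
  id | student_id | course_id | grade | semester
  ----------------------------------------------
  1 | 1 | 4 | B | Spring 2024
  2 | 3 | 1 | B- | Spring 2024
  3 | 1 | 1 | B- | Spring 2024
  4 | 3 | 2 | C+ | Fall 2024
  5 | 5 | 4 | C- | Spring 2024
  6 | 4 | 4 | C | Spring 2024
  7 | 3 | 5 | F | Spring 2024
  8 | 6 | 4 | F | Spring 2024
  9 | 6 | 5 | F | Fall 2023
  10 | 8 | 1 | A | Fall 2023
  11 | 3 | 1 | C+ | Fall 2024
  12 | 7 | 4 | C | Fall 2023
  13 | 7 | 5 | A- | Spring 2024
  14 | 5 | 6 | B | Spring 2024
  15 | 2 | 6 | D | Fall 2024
SELECT c.id, p.name AS student, c.grade, c.semester FROM enrollments c JOIN students p ON c.student_id = p.id

Execution result:
id | student | grade | semester
1 | Quinn Johnson | B | Spring 2024
2 | Bob Brown | B- | Spring 2024
3 | Quinn Johnson | B- | Spring 2024
4 | Bob Brown | C+ | Fall 2024
5 | Olivia Williams | C- | Spring 2024
6 | Sam Martinez | C | Spring 2024
7 | Bob Brown | F | Spring 2024
8 | Kate Garcia | F | Spring 2024
9 | Kate Garcia | F | Fall 2023
10 | Noah Jones | A | Fall 2023
11 | Bob Brown | C+ | Fall 2024
12 | Alice Smith | C | Fall 2023
13 | Alice Smith | A- | Spring 2024
14 | Olivia Williams | B | Spring 2024
15 | Bob Wilson | D | Fall 2024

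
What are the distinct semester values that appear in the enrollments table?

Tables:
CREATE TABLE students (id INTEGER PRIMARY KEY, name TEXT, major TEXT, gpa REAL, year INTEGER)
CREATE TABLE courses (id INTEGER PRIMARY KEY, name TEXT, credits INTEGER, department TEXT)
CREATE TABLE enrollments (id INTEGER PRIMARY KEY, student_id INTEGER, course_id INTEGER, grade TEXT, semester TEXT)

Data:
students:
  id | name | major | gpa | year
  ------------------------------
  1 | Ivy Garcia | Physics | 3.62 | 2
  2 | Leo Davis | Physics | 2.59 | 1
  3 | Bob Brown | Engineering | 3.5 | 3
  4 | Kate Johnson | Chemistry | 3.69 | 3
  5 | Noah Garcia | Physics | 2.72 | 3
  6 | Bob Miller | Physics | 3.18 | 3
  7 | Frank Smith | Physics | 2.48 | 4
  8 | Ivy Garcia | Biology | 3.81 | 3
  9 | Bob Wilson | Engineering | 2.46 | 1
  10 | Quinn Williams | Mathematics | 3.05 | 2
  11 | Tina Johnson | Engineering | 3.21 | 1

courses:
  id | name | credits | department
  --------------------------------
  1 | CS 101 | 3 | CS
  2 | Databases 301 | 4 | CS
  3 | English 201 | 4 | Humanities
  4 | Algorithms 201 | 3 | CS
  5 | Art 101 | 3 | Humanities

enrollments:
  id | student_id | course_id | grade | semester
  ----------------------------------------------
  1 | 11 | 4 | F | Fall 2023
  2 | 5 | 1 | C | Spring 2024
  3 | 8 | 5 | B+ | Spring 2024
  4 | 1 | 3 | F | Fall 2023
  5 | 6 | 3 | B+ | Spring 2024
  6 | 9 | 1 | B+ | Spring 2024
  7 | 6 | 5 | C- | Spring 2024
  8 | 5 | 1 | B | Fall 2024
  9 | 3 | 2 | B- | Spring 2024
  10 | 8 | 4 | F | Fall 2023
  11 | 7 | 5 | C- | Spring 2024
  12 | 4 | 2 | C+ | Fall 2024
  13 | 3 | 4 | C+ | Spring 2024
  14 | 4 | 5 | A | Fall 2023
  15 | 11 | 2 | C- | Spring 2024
SELECT DISTINCT semester FROM enrollments

Execution result:
semester
Fall 2023
Spring 2024
Fall 2024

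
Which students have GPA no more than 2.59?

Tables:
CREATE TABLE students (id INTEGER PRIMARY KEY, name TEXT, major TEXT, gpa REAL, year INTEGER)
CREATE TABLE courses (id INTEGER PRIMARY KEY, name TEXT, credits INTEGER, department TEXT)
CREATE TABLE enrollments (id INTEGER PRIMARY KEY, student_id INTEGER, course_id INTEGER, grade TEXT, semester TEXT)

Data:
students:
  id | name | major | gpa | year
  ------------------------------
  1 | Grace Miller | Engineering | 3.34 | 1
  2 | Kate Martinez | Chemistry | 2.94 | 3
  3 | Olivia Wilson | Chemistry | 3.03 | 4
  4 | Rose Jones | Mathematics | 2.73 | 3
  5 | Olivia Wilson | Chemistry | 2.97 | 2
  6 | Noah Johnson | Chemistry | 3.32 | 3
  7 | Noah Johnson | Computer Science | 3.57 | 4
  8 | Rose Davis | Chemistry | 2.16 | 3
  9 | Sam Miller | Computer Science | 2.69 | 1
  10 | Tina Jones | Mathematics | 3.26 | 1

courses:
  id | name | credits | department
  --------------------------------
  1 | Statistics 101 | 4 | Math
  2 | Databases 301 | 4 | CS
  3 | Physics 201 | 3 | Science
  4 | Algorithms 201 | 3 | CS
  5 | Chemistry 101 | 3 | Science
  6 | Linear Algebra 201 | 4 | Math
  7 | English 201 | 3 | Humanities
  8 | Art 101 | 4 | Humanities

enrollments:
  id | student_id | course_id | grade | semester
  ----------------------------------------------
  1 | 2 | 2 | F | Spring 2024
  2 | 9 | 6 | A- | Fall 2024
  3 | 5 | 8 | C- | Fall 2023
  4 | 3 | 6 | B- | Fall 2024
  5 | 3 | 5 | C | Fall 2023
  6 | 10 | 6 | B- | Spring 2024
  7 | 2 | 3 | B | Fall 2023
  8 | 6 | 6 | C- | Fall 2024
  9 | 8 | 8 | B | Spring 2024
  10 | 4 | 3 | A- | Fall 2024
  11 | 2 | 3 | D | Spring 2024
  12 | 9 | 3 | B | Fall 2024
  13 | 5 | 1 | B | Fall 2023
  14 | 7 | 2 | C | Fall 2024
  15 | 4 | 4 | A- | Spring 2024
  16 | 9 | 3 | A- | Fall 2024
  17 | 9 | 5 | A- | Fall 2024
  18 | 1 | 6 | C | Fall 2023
SELECT name, gpa FROM students WHERE gpa <= 2.59

Execution result:
name | gpa
Rose Davis | 2.16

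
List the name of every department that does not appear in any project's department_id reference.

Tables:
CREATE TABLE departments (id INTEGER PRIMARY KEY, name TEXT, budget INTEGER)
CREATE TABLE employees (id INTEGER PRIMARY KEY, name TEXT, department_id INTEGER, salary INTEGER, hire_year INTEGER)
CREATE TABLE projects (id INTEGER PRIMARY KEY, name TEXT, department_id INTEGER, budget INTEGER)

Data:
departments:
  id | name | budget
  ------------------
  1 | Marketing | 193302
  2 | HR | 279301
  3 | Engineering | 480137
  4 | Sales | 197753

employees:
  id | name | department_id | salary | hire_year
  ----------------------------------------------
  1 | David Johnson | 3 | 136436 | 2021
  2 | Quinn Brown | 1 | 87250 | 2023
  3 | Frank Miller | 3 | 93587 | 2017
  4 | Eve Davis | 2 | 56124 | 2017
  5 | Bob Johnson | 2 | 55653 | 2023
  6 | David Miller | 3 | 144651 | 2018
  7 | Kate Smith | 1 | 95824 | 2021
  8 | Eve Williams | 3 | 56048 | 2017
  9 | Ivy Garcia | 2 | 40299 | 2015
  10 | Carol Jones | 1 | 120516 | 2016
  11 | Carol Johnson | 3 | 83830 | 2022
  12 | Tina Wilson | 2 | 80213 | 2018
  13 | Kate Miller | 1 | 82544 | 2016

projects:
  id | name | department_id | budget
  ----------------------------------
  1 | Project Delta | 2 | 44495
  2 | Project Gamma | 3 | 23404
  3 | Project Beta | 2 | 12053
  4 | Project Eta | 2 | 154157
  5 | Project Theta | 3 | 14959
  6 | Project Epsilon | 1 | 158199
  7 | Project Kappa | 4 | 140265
SELECT p.name FROM departments p LEFT JOIN projects c ON c.department_id = p.id WHERE c.id IS NULL

Execution result:
(no rows)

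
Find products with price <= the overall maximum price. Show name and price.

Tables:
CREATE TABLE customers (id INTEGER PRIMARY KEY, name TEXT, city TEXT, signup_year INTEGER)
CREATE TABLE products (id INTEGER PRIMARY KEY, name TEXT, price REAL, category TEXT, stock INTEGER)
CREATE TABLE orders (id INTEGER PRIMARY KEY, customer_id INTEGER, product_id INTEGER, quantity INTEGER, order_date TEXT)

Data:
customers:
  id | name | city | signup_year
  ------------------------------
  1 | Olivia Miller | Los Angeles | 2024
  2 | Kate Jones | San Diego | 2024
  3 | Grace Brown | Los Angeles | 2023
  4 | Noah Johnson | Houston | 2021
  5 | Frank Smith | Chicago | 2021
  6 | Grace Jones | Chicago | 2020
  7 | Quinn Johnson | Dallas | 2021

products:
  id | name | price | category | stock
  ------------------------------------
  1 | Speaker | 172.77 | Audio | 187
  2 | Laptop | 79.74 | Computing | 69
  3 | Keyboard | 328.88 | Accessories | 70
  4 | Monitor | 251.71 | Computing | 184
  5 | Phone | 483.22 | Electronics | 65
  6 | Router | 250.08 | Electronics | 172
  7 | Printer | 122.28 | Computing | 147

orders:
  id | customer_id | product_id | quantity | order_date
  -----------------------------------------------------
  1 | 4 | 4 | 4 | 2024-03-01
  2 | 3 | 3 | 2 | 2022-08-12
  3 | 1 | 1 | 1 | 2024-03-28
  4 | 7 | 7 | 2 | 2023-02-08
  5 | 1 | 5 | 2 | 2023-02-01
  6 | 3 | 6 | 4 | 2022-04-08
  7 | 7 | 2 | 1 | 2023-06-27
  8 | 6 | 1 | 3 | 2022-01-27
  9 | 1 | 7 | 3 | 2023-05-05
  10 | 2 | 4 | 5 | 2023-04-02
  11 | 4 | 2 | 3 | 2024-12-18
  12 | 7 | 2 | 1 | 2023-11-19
SELECT name, price FROM products WHERE price <= (SELECT MAX(price) FROM products)

Execution result:
name | price
Speaker | 172.77
Laptop | 79.74
Keyboard | 328.88
Monitor | 251.71
Phone | 483.22
Router | 250.08
Printer | 122.28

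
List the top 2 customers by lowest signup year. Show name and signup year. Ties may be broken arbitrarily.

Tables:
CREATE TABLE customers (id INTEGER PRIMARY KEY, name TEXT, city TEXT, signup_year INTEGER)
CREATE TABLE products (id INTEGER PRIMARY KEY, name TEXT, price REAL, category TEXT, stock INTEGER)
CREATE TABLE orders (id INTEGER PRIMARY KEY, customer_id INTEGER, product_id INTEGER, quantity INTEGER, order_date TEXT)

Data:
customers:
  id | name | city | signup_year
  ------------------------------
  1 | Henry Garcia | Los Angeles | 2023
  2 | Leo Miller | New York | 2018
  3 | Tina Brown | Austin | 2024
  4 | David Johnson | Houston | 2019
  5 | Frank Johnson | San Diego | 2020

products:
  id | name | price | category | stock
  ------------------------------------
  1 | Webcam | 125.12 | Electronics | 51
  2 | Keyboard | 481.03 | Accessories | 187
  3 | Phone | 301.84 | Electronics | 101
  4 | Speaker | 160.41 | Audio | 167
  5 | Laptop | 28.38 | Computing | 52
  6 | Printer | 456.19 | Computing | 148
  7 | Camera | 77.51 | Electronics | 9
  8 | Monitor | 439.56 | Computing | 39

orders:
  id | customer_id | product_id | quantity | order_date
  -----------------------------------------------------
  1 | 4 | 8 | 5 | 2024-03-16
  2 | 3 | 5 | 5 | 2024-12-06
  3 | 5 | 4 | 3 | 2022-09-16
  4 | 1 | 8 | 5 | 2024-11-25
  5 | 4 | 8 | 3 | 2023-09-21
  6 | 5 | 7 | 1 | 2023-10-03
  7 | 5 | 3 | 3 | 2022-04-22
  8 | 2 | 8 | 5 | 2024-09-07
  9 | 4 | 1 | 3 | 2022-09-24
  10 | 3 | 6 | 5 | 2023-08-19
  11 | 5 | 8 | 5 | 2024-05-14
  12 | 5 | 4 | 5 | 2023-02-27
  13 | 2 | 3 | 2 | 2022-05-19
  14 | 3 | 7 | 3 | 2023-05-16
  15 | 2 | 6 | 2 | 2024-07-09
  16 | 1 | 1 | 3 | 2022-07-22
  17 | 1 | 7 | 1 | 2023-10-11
SELECT name, signup_year FROM customers ORDER BY signup_year ASC LIMIT 2

Execution result:
name | signup_year
Leo Miller | 2018
David Johnson | 2019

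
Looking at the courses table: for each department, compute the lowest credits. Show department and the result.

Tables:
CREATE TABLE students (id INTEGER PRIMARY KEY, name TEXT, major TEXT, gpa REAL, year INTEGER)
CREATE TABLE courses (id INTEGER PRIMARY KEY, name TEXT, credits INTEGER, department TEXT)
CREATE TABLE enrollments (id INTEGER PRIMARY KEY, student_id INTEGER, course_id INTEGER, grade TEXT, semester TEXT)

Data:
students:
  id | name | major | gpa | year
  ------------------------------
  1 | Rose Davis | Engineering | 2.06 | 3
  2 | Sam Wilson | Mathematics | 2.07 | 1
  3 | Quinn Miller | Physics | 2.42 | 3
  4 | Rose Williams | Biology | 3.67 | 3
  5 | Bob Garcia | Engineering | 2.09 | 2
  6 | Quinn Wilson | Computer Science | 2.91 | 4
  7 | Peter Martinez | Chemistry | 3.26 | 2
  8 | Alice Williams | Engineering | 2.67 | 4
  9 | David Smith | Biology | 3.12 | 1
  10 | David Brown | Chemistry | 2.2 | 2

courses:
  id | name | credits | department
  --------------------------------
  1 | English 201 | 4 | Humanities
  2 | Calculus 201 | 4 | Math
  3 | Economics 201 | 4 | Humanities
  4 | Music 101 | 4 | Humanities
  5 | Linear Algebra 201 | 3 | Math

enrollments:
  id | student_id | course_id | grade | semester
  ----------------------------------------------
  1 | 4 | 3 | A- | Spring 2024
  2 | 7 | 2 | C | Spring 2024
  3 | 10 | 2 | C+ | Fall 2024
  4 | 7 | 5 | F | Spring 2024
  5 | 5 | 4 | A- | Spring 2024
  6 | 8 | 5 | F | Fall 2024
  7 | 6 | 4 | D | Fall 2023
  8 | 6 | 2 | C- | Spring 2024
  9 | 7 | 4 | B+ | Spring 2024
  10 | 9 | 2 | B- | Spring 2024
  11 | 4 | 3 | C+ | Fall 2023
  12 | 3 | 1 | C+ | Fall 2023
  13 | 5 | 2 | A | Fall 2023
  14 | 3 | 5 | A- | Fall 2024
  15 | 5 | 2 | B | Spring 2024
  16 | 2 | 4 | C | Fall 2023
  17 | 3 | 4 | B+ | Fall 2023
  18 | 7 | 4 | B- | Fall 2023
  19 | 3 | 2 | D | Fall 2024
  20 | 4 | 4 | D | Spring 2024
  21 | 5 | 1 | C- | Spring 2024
SELECT department, MIN(credits) AS min_credits FROM courses GROUP BY department

Execution result:
department | min_credits
Humanities | 4
Math | 3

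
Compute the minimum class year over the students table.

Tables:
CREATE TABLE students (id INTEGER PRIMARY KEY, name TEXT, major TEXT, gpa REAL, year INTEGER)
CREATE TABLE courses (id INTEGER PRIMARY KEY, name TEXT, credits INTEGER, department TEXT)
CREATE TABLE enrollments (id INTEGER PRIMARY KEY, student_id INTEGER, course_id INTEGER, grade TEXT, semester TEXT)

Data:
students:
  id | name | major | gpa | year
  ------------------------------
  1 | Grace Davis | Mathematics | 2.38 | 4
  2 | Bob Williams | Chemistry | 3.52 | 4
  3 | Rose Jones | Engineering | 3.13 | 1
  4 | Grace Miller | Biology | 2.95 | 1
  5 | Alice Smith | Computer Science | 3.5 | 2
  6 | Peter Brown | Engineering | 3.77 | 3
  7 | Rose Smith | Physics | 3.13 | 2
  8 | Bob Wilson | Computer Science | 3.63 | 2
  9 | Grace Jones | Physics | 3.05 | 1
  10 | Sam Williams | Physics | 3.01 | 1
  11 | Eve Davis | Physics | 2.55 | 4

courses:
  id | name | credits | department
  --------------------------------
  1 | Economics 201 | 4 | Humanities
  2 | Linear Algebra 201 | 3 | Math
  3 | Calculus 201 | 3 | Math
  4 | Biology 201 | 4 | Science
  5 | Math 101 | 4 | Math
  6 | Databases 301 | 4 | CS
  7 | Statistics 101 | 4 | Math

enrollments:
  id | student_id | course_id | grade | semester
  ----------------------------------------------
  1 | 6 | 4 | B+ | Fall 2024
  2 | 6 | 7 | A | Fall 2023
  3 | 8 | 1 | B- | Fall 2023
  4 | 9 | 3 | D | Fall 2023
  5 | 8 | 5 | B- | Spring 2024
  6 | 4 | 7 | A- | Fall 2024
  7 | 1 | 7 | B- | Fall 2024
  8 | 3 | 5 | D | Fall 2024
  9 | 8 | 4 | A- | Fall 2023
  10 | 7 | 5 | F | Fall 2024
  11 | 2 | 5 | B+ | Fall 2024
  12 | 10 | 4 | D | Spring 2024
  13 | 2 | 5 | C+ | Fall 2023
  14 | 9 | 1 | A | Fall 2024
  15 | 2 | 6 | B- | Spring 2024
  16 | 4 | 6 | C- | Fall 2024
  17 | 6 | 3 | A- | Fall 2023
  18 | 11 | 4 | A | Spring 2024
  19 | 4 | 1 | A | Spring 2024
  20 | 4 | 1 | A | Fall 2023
SELECT MIN(year) FROM students

Execution result:
1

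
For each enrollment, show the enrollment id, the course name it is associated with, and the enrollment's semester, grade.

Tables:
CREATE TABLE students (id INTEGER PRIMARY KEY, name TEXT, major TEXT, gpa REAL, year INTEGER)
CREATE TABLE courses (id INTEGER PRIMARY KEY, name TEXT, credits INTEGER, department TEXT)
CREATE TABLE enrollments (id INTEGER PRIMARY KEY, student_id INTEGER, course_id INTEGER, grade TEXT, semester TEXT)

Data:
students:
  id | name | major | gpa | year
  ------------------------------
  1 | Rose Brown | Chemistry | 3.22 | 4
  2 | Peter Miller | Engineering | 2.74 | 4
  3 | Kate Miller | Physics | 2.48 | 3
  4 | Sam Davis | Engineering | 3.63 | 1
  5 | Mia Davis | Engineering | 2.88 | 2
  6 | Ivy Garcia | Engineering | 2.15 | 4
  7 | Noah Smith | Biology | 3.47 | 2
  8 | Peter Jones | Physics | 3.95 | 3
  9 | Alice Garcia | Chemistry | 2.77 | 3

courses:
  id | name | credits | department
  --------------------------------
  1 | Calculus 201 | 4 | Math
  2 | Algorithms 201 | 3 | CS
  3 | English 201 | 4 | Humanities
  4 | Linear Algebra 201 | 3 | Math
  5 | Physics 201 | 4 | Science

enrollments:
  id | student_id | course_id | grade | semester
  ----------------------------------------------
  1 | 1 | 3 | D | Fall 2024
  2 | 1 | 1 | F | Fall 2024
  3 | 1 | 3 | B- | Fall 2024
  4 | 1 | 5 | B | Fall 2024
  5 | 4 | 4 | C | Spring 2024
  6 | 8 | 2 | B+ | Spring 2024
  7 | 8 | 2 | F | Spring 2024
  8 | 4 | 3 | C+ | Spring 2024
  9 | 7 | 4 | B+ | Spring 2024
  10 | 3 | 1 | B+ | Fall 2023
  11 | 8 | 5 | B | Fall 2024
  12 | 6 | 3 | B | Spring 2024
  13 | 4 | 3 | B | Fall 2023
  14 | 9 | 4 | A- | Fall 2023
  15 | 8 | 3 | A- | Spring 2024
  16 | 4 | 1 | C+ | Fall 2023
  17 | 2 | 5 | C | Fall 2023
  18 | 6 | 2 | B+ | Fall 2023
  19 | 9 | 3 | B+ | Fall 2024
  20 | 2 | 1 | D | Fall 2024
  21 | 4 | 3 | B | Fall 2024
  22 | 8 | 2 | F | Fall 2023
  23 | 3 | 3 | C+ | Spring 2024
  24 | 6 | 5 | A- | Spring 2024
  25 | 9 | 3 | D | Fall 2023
SELECT c.id, p.name AS course, c.semester, c.grade FROM enrollments c JOIN courses p ON c.course_id = p.id

Execution result:
id | course | semester | grade
1 | English 201 | Fall 2024 | D
2 | Calculus 201 | Fall 2024 | F
3 | English 201 | Fall 2024 | B-
4 | Physics 201 | Fall 2024 | B
5 | Linear Algebra 201 | Spring 2024 | C
6 | Algorithms 201 | Spring 2024 | B+
7 | Algorithms 201 | Spring 2024 | F
8 | English 201 | Spring 2024 | C+
9 | Linear Algebra 201 | Spring 2024 | B+
10 | Calculus 201 | Fall 2023 | B+
11 | Physics 201 | Fall 2024 | B
12 | English 201 | Spring 2024 | B
13 | English 201 | Fall 2023 | B
14 | Linear Algebra 201 | Fall 2023 | A-
15 | English 201 | Spring 2024 | A-
16 | Calculus 201 | Fall 2023 | C+
17 | Physics 201 | Fall 2023 | C
18 | Algorithms 201 | Fall 2023 | B+
19 | English 201 | Fall 2024 | B+
20 | Calculus 201 | Fall 2024 | D
21 | English 201 | Fall 2024 | B
22 | Algorithms 201 | Fall 2023 | F
23 | English 201 | Spring 2024 | C+
24 | Physics 201 | Spring 2024 | A-
25 | English 201 | Fall 2023 | D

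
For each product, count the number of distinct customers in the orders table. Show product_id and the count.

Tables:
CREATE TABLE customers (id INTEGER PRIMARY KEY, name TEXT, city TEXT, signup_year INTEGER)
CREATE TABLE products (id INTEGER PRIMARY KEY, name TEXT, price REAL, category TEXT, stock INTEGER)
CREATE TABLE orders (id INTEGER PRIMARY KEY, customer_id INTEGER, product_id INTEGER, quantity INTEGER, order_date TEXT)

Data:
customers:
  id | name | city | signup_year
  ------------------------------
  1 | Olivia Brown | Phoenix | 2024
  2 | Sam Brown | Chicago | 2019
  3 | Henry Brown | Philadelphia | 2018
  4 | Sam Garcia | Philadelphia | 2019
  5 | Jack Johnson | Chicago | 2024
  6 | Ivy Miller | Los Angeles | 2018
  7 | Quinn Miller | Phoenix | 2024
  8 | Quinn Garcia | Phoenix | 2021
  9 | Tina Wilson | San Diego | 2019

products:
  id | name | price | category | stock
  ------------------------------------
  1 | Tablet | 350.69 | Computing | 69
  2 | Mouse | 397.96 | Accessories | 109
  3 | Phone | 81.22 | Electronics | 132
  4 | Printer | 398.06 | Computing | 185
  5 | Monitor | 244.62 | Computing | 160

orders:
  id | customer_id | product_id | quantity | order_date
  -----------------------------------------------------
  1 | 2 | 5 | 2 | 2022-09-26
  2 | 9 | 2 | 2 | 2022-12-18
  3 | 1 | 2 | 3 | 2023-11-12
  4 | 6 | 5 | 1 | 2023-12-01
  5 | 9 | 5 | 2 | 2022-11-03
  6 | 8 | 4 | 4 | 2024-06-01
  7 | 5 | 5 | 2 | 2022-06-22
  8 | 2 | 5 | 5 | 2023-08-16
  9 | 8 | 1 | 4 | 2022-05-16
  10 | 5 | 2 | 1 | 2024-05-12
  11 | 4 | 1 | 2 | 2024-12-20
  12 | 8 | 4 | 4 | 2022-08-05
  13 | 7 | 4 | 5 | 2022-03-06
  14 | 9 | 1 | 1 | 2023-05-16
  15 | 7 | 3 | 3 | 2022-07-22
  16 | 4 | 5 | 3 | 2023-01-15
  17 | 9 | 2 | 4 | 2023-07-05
SELECT product_id, COUNT(DISTINCT customer_id) AS distinct_customer_count FROM orders GROUP BY product_id

Execution result:
product_id | distinct_customer_count
1 | 3
2 | 3
3 | 1
4 | 2
5 | 5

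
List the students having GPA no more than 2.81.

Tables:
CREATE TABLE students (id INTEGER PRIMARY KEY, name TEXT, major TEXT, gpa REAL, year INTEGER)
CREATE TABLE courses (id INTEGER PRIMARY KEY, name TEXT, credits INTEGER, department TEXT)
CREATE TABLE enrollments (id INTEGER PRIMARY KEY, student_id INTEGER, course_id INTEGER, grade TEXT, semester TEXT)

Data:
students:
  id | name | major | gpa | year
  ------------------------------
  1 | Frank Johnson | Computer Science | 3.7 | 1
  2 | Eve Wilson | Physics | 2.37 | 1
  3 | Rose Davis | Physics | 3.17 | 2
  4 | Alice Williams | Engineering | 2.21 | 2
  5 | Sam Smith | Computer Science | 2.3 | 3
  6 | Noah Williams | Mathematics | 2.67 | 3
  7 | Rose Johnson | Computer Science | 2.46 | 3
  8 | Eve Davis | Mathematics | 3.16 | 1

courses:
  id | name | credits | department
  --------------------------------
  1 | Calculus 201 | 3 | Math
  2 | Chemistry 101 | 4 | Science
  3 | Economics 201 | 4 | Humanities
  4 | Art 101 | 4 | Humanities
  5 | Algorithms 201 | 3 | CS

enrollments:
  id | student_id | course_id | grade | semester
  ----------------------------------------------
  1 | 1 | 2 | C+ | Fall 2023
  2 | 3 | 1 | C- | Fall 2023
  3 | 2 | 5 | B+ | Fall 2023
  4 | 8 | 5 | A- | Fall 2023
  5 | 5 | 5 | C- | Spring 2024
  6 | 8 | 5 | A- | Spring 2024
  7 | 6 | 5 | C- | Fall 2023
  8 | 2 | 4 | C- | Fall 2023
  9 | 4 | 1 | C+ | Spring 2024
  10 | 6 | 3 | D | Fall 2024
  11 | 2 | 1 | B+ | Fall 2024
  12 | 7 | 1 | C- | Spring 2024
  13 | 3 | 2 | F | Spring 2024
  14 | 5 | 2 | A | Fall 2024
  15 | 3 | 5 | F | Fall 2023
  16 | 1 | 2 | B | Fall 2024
SELECT name, gpa FROM students WHERE gpa <= 2.81

Execution result:
name | gpa
Eve Wilson | 2.37
Alice Williams | 2.21
Sam Smith | 2.30
Noah Williams | 2.67
Rose Johnson | 2.46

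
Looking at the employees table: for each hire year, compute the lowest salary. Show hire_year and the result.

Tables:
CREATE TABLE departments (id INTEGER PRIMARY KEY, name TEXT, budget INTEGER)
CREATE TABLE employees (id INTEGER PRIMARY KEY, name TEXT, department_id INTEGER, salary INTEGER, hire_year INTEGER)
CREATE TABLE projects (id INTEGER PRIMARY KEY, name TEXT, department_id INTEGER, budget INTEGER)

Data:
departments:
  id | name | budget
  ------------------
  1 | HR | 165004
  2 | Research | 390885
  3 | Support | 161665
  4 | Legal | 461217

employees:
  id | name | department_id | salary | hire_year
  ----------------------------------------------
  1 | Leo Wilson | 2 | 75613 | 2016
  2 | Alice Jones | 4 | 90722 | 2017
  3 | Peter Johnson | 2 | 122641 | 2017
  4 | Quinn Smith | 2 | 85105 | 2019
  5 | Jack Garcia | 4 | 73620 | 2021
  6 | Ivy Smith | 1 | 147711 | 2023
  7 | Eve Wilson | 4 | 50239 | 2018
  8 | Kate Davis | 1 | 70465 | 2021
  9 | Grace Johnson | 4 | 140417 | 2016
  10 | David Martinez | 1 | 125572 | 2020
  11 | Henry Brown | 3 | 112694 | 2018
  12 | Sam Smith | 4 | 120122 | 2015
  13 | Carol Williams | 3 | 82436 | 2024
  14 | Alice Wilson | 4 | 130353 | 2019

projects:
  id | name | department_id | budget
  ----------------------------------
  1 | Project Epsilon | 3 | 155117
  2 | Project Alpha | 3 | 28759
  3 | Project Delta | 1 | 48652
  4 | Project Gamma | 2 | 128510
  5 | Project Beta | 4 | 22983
SELECT hire_year, MIN(salary) AS min_salary FROM employees GROUP BY hire_year

Execution result:
hire_year | min_salary
2015 | 120122
2016 | 75613
2017 | 90722
2018 | 50239
2019 | 85105
2020 | 125572
2021 | 70465
2023 | 147711
2024 | 82436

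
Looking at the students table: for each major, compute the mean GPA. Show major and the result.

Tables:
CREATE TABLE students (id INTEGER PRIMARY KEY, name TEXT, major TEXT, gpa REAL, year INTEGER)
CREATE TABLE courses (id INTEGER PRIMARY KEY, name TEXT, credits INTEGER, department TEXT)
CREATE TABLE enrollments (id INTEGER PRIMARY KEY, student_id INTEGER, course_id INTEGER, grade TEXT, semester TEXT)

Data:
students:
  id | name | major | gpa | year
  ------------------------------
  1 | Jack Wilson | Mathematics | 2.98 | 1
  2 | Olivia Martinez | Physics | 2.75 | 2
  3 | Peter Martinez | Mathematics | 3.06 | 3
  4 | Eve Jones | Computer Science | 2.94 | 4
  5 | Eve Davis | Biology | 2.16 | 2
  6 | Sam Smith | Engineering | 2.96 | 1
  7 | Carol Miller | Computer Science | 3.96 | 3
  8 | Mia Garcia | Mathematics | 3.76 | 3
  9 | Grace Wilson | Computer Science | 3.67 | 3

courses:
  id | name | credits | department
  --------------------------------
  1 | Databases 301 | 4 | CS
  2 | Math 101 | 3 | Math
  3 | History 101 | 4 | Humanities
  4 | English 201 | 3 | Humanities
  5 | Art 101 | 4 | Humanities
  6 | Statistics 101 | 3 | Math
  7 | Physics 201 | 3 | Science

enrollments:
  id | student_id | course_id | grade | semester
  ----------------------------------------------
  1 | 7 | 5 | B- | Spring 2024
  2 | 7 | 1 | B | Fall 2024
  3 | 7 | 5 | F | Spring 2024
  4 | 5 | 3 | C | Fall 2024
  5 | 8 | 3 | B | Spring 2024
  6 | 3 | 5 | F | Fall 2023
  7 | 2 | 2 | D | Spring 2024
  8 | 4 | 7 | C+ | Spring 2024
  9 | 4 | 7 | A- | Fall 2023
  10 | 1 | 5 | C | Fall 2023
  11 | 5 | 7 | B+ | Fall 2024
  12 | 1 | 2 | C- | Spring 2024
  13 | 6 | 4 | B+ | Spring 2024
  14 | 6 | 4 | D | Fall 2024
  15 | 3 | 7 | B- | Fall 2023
SELECT major, AVG(gpa) AS avg_gpa FROM students GROUP BY major

Execution result:
major | avg_gpa
Biology | 2.16
Computer Science | 3.52
Engineering | 2.96
Mathematics | 3.27
Physics | 2.75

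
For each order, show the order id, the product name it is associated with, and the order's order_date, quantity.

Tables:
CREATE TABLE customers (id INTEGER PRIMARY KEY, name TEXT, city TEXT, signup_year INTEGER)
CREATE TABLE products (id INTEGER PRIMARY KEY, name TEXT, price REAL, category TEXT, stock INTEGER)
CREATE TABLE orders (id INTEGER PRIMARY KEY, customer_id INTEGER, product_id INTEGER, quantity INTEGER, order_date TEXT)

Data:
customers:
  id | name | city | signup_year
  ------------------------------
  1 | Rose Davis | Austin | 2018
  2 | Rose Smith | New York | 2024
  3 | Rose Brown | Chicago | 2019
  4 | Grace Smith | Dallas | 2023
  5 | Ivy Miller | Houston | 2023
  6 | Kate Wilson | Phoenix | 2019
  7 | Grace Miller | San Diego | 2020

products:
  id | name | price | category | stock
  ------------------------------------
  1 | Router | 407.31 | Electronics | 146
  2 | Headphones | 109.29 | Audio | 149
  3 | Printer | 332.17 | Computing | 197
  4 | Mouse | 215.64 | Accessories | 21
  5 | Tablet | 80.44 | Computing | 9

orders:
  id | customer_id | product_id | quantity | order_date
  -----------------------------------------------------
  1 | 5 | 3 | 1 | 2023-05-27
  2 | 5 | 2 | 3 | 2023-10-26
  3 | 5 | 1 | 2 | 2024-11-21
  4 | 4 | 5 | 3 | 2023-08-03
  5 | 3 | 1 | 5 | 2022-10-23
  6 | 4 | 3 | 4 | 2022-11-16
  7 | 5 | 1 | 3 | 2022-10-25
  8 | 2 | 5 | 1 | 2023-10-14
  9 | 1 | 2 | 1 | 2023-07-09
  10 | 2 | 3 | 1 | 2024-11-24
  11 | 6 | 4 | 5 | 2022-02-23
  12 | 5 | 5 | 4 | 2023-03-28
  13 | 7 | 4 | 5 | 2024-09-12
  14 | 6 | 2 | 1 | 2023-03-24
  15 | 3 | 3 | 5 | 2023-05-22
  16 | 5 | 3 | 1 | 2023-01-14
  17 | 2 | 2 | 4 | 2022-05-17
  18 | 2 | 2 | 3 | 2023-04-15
SELECT c.id, p.name AS product, c.order_date, c.quantity FROM orders c JOIN products p ON c.product_id = p.id

Execution result:
id | product | order_date | quantity
1 | Printer | 2023-05-27 | 1
2 | Headphones | 2023-10-26 | 3
3 | Router | 2024-11-21 | 2
4 | Tablet | 2023-08-03 | 3
5 | Router | 2022-10-23 | 5
6 | Printer | 2022-11-16 | 4
7 | Router | 2022-10-25 | 3
8 | Tablet | 2023-10-14 | 1
9 | Headphones | 2023-07-09 | 1
10 | Printer | 2024-11-24 | 1
11 | Mouse | 2022-02-23 | 5
12 | Tablet | 2023-03-28 | 4
13 | Mouse | 2024-09-12 | 5
14 | Headphones | 2023-03-24 | 1
15 | Printer | 2023-05-22 | 5
16 | Printer | 2023-01-14 | 1
17 | Headphones | 2022-05-17 | 4
18 | Headphones | 2023-04-15 | 3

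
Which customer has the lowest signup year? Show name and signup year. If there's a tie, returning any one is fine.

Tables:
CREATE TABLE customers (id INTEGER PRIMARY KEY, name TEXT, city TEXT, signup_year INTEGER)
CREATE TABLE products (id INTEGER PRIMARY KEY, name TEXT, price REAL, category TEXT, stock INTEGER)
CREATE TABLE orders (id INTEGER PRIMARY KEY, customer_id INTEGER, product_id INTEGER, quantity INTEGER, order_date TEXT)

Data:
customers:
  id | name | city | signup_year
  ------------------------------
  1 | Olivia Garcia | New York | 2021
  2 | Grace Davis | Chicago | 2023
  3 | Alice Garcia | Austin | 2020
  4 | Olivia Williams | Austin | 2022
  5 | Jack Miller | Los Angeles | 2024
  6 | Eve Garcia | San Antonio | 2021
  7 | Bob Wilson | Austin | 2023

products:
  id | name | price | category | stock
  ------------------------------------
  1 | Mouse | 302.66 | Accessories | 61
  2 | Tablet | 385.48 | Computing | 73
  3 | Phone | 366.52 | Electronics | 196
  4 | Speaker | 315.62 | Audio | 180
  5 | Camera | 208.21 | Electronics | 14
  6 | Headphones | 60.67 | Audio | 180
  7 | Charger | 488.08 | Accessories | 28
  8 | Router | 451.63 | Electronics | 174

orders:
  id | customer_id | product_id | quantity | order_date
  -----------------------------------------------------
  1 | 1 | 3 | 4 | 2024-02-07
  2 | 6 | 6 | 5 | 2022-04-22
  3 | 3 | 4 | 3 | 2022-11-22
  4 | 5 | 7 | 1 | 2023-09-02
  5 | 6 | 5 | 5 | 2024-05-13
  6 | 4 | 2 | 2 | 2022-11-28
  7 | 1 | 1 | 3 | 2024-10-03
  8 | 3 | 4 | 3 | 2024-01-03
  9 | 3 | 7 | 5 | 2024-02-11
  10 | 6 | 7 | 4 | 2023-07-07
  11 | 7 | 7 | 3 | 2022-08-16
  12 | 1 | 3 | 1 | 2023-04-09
SELECT name, signup_year FROM customers ORDER BY signup_year ASC LIMIT 1

Execution result:
name | signup_year
Alice Garcia | 2020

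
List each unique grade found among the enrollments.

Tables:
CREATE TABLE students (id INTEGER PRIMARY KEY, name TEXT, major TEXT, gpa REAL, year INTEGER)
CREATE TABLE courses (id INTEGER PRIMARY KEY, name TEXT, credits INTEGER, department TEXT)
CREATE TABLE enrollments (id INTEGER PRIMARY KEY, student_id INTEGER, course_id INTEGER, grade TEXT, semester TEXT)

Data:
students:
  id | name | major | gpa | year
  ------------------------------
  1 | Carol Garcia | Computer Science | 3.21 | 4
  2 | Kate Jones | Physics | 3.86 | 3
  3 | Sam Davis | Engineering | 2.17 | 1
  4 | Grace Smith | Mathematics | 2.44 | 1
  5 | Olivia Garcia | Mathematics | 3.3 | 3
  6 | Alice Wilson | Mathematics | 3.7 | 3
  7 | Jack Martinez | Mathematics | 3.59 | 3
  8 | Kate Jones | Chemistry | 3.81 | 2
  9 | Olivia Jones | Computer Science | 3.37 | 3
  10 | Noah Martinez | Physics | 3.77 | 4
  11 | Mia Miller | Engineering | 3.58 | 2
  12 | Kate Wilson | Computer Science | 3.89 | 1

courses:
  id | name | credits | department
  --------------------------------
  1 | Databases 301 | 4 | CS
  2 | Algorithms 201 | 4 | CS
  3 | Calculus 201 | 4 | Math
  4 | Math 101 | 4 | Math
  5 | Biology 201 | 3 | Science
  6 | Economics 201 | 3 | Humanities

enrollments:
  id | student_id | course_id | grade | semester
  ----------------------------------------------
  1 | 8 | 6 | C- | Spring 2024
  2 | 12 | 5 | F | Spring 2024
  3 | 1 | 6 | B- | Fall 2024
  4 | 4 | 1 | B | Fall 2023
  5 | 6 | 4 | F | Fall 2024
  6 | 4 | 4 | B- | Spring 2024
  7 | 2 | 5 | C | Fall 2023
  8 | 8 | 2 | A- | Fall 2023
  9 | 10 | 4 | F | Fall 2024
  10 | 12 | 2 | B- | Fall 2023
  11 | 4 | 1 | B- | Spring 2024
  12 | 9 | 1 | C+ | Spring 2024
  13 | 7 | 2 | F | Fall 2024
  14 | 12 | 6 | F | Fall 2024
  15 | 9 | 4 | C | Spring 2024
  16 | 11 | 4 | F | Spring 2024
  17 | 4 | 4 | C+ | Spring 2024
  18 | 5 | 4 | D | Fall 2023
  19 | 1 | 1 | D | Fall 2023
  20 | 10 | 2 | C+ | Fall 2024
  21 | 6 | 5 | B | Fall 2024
SELECT DISTINCT grade FROM enrollments

Execution result:
grade
C-
F
B-
B
C
A-
C+
D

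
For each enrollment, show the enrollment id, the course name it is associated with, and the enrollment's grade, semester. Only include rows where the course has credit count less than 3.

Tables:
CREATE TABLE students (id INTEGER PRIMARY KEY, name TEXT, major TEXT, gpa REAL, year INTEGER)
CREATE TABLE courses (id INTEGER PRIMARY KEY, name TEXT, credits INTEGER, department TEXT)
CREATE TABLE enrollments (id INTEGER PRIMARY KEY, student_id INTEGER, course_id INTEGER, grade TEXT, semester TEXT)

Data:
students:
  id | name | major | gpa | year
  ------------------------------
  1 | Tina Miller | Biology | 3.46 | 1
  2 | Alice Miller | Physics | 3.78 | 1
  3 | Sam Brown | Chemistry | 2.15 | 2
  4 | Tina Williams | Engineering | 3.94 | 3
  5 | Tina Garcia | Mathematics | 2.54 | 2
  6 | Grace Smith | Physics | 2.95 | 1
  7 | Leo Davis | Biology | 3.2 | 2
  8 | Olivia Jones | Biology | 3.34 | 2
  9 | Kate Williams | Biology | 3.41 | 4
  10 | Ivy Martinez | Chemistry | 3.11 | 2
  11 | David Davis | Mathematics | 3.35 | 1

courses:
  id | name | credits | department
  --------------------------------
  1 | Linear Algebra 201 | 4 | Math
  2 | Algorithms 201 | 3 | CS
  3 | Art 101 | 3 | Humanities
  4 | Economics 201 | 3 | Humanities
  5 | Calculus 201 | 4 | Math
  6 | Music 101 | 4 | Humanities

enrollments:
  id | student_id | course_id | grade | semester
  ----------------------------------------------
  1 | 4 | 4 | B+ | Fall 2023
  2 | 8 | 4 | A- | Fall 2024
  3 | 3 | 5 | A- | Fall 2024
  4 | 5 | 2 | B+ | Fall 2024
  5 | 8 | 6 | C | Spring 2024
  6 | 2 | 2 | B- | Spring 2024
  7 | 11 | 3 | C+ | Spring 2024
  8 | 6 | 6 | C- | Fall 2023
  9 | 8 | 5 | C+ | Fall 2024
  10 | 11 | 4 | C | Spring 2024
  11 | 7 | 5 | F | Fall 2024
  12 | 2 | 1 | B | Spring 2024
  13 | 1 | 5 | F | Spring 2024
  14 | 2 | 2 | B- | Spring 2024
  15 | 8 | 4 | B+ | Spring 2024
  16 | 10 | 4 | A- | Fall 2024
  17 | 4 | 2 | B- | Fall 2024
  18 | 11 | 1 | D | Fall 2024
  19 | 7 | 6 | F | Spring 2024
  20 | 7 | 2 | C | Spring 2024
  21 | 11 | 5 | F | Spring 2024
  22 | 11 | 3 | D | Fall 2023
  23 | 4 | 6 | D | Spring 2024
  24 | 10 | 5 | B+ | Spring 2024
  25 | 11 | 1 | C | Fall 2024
SELECT c.id, p.name AS course, c.grade, c.semester FROM enrollments c JOIN courses p ON c.course_id = p.id WHERE p.credits < 3

Execution result:
(no rows)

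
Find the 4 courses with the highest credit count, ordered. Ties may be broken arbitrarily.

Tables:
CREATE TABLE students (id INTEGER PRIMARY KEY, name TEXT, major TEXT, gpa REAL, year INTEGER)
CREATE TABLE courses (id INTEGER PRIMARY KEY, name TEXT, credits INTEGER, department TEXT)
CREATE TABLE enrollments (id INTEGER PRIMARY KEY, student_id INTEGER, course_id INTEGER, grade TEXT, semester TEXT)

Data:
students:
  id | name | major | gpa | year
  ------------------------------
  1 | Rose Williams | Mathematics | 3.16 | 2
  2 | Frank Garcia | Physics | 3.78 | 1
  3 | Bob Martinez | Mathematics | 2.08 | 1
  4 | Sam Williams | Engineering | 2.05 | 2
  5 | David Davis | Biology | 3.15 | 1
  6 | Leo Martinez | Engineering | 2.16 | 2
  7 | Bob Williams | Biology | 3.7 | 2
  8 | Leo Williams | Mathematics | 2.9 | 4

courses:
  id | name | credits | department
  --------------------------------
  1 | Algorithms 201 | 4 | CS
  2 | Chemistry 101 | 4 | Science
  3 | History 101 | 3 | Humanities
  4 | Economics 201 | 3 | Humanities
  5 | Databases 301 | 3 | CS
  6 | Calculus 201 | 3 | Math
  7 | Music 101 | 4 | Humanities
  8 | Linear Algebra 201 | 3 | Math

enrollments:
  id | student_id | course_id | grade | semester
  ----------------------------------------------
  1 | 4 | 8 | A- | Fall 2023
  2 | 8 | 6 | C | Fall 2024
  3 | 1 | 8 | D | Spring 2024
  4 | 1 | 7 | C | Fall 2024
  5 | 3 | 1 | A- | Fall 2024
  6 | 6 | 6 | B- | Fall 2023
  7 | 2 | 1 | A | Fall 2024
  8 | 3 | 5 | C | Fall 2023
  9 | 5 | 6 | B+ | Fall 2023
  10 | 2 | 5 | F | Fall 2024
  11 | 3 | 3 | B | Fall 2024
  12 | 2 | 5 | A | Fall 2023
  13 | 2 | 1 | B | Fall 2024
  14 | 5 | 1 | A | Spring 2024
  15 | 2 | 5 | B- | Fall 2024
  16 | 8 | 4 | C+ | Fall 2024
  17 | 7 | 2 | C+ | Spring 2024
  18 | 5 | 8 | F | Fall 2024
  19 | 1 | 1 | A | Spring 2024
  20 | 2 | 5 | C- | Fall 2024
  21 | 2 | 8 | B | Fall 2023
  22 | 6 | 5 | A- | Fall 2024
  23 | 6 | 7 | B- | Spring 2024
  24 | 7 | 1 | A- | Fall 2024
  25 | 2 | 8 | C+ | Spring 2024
SELECT name, credits FROM courses ORDER BY credits DESC LIMIT 4

Execution result:
name | credits
Algorithms 201 | 4
Chemistry 101 | 4
Music 101 | 4
History 101 | 3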